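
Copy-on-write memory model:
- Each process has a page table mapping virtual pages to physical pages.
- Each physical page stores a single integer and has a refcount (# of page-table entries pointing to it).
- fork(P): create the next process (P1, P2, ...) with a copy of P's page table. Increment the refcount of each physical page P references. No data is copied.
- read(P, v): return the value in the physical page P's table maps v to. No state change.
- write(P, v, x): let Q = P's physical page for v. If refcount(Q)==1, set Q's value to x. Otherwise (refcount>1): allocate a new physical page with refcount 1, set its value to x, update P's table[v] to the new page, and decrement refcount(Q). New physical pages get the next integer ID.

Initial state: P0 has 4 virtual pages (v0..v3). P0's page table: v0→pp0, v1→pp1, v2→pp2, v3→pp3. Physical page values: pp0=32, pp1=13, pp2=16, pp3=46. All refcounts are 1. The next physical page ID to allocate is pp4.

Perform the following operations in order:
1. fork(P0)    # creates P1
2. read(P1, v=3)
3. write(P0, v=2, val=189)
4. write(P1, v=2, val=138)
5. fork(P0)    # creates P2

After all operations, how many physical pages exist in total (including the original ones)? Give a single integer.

Op 1: fork(P0) -> P1. 4 ppages; refcounts: pp0:2 pp1:2 pp2:2 pp3:2
Op 2: read(P1, v3) -> 46. No state change.
Op 3: write(P0, v2, 189). refcount(pp2)=2>1 -> COPY to pp4. 5 ppages; refcounts: pp0:2 pp1:2 pp2:1 pp3:2 pp4:1
Op 4: write(P1, v2, 138). refcount(pp2)=1 -> write in place. 5 ppages; refcounts: pp0:2 pp1:2 pp2:1 pp3:2 pp4:1
Op 5: fork(P0) -> P2. 5 ppages; refcounts: pp0:3 pp1:3 pp2:1 pp3:3 pp4:2

Answer: 5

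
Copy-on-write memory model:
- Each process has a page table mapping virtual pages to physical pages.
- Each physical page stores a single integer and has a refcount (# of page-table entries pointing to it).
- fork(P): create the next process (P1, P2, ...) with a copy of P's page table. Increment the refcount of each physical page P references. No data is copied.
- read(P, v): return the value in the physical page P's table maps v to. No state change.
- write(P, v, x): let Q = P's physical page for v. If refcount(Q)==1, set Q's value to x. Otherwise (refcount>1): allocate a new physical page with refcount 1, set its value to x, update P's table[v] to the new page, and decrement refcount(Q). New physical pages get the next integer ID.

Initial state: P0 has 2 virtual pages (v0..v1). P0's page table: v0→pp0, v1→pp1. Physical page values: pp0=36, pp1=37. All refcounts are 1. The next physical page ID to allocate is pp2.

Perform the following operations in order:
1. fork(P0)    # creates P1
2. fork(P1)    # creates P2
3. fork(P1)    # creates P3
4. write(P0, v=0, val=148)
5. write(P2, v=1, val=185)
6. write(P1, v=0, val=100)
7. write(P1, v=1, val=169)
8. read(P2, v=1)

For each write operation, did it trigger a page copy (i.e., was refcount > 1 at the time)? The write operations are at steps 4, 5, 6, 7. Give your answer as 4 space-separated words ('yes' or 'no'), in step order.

Op 1: fork(P0) -> P1. 2 ppages; refcounts: pp0:2 pp1:2
Op 2: fork(P1) -> P2. 2 ppages; refcounts: pp0:3 pp1:3
Op 3: fork(P1) -> P3. 2 ppages; refcounts: pp0:4 pp1:4
Op 4: write(P0, v0, 148). refcount(pp0)=4>1 -> COPY to pp2. 3 ppages; refcounts: pp0:3 pp1:4 pp2:1
Op 5: write(P2, v1, 185). refcount(pp1)=4>1 -> COPY to pp3. 4 ppages; refcounts: pp0:3 pp1:3 pp2:1 pp3:1
Op 6: write(P1, v0, 100). refcount(pp0)=3>1 -> COPY to pp4. 5 ppages; refcounts: pp0:2 pp1:3 pp2:1 pp3:1 pp4:1
Op 7: write(P1, v1, 169). refcount(pp1)=3>1 -> COPY to pp5. 6 ppages; refcounts: pp0:2 pp1:2 pp2:1 pp3:1 pp4:1 pp5:1
Op 8: read(P2, v1) -> 185. No state change.

yes yes yes yes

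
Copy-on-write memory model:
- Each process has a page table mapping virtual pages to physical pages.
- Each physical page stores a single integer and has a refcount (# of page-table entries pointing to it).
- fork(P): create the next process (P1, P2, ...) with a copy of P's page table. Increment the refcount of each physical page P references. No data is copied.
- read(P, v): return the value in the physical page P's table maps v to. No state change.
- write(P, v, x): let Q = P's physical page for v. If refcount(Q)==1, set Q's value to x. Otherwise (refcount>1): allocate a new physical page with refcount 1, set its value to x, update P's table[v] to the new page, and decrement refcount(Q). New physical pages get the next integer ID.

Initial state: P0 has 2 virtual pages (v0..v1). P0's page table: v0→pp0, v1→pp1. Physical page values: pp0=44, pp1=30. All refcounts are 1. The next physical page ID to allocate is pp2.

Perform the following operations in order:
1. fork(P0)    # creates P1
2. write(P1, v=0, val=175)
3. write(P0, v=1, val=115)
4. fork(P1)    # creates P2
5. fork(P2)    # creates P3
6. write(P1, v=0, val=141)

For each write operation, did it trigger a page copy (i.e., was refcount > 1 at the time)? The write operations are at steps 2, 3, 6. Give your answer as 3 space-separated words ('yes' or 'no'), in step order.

Op 1: fork(P0) -> P1. 2 ppages; refcounts: pp0:2 pp1:2
Op 2: write(P1, v0, 175). refcount(pp0)=2>1 -> COPY to pp2. 3 ppages; refcounts: pp0:1 pp1:2 pp2:1
Op 3: write(P0, v1, 115). refcount(pp1)=2>1 -> COPY to pp3. 4 ppages; refcounts: pp0:1 pp1:1 pp2:1 pp3:1
Op 4: fork(P1) -> P2. 4 ppages; refcounts: pp0:1 pp1:2 pp2:2 pp3:1
Op 5: fork(P2) -> P3. 4 ppages; refcounts: pp0:1 pp1:3 pp2:3 pp3:1
Op 6: write(P1, v0, 141). refcount(pp2)=3>1 -> COPY to pp4. 5 ppages; refcounts: pp0:1 pp1:3 pp2:2 pp3:1 pp4:1

yes yes yes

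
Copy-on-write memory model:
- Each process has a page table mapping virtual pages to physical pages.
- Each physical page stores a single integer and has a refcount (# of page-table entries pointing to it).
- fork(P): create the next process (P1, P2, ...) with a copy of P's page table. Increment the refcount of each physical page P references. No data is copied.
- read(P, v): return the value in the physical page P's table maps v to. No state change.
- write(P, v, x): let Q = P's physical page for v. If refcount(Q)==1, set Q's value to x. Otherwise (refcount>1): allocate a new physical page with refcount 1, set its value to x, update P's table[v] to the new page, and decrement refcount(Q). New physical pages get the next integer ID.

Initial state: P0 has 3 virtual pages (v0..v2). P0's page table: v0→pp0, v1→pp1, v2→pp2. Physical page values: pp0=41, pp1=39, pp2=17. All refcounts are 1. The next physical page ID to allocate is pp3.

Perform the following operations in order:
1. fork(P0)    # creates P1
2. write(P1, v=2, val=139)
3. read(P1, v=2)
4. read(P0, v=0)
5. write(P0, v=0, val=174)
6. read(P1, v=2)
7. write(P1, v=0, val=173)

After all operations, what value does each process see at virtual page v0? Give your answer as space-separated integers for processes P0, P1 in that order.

Answer: 174 173

Derivation:
Op 1: fork(P0) -> P1. 3 ppages; refcounts: pp0:2 pp1:2 pp2:2
Op 2: write(P1, v2, 139). refcount(pp2)=2>1 -> COPY to pp3. 4 ppages; refcounts: pp0:2 pp1:2 pp2:1 pp3:1
Op 3: read(P1, v2) -> 139. No state change.
Op 4: read(P0, v0) -> 41. No state change.
Op 5: write(P0, v0, 174). refcount(pp0)=2>1 -> COPY to pp4. 5 ppages; refcounts: pp0:1 pp1:2 pp2:1 pp3:1 pp4:1
Op 6: read(P1, v2) -> 139. No state change.
Op 7: write(P1, v0, 173). refcount(pp0)=1 -> write in place. 5 ppages; refcounts: pp0:1 pp1:2 pp2:1 pp3:1 pp4:1
P0: v0 -> pp4 = 174
P1: v0 -> pp0 = 173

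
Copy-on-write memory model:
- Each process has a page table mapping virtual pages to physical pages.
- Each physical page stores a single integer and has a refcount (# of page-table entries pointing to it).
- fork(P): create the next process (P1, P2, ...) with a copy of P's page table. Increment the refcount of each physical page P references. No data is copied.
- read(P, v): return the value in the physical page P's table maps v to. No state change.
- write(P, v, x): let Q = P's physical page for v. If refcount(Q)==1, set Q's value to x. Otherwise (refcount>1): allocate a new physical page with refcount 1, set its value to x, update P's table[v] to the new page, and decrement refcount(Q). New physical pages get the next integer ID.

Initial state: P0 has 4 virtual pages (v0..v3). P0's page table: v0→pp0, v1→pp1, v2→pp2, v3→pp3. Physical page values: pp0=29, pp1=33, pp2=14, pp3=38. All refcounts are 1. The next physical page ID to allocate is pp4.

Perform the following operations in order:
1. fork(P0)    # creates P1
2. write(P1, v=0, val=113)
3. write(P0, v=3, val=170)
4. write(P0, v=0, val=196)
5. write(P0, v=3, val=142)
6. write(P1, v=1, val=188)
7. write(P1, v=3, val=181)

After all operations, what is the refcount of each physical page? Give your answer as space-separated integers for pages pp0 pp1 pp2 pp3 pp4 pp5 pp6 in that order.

Answer: 1 1 2 1 1 1 1

Derivation:
Op 1: fork(P0) -> P1. 4 ppages; refcounts: pp0:2 pp1:2 pp2:2 pp3:2
Op 2: write(P1, v0, 113). refcount(pp0)=2>1 -> COPY to pp4. 5 ppages; refcounts: pp0:1 pp1:2 pp2:2 pp3:2 pp4:1
Op 3: write(P0, v3, 170). refcount(pp3)=2>1 -> COPY to pp5. 6 ppages; refcounts: pp0:1 pp1:2 pp2:2 pp3:1 pp4:1 pp5:1
Op 4: write(P0, v0, 196). refcount(pp0)=1 -> write in place. 6 ppages; refcounts: pp0:1 pp1:2 pp2:2 pp3:1 pp4:1 pp5:1
Op 5: write(P0, v3, 142). refcount(pp5)=1 -> write in place. 6 ppages; refcounts: pp0:1 pp1:2 pp2:2 pp3:1 pp4:1 pp5:1
Op 6: write(P1, v1, 188). refcount(pp1)=2>1 -> COPY to pp6. 7 ppages; refcounts: pp0:1 pp1:1 pp2:2 pp3:1 pp4:1 pp5:1 pp6:1
Op 7: write(P1, v3, 181). refcount(pp3)=1 -> write in place. 7 ppages; refcounts: pp0:1 pp1:1 pp2:2 pp3:1 pp4:1 pp5:1 pp6:1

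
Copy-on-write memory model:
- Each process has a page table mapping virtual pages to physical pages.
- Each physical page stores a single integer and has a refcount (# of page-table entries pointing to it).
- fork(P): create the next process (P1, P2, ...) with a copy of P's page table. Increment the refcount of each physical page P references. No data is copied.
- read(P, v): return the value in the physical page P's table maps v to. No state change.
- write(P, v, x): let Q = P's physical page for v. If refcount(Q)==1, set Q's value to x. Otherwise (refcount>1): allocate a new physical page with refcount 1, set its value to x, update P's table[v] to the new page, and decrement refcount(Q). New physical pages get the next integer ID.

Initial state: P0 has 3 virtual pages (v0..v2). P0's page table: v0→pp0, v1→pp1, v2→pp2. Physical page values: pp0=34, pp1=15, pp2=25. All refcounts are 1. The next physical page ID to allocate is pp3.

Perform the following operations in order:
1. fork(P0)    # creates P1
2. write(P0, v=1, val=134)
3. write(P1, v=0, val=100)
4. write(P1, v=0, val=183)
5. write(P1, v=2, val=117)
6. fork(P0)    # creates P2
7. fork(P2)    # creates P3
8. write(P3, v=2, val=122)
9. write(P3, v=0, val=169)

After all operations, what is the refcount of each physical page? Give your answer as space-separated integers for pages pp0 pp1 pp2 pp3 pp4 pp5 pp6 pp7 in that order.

Answer: 2 1 2 3 1 1 1 1

Derivation:
Op 1: fork(P0) -> P1. 3 ppages; refcounts: pp0:2 pp1:2 pp2:2
Op 2: write(P0, v1, 134). refcount(pp1)=2>1 -> COPY to pp3. 4 ppages; refcounts: pp0:2 pp1:1 pp2:2 pp3:1
Op 3: write(P1, v0, 100). refcount(pp0)=2>1 -> COPY to pp4. 5 ppages; refcounts: pp0:1 pp1:1 pp2:2 pp3:1 pp4:1
Op 4: write(P1, v0, 183). refcount(pp4)=1 -> write in place. 5 ppages; refcounts: pp0:1 pp1:1 pp2:2 pp3:1 pp4:1
Op 5: write(P1, v2, 117). refcount(pp2)=2>1 -> COPY to pp5. 6 ppages; refcounts: pp0:1 pp1:1 pp2:1 pp3:1 pp4:1 pp5:1
Op 6: fork(P0) -> P2. 6 ppages; refcounts: pp0:2 pp1:1 pp2:2 pp3:2 pp4:1 pp5:1
Op 7: fork(P2) -> P3. 6 ppages; refcounts: pp0:3 pp1:1 pp2:3 pp3:3 pp4:1 pp5:1
Op 8: write(P3, v2, 122). refcount(pp2)=3>1 -> COPY to pp6. 7 ppages; refcounts: pp0:3 pp1:1 pp2:2 pp3:3 pp4:1 pp5:1 pp6:1
Op 9: write(P3, v0, 169). refcount(pp0)=3>1 -> COPY to pp7. 8 ppages; refcounts: pp0:2 pp1:1 pp2:2 pp3:3 pp4:1 pp5:1 pp6:1 pp7:1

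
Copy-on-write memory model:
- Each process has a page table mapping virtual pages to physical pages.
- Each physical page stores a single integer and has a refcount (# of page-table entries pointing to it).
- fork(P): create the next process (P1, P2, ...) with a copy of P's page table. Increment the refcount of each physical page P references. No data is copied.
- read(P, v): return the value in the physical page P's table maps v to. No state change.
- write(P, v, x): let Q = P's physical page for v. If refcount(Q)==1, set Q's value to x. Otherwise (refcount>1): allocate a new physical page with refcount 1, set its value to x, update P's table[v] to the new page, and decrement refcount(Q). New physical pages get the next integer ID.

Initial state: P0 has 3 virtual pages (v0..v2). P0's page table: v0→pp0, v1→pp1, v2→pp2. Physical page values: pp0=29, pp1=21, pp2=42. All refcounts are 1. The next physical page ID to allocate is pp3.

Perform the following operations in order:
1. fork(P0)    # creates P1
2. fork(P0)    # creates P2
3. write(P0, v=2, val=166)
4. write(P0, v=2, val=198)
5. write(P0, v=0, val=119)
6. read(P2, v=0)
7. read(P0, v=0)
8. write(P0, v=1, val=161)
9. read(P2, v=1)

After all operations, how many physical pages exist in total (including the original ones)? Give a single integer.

Op 1: fork(P0) -> P1. 3 ppages; refcounts: pp0:2 pp1:2 pp2:2
Op 2: fork(P0) -> P2. 3 ppages; refcounts: pp0:3 pp1:3 pp2:3
Op 3: write(P0, v2, 166). refcount(pp2)=3>1 -> COPY to pp3. 4 ppages; refcounts: pp0:3 pp1:3 pp2:2 pp3:1
Op 4: write(P0, v2, 198). refcount(pp3)=1 -> write in place. 4 ppages; refcounts: pp0:3 pp1:3 pp2:2 pp3:1
Op 5: write(P0, v0, 119). refcount(pp0)=3>1 -> COPY to pp4. 5 ppages; refcounts: pp0:2 pp1:3 pp2:2 pp3:1 pp4:1
Op 6: read(P2, v0) -> 29. No state change.
Op 7: read(P0, v0) -> 119. No state change.
Op 8: write(P0, v1, 161). refcount(pp1)=3>1 -> COPY to pp5. 6 ppages; refcounts: pp0:2 pp1:2 pp2:2 pp3:1 pp4:1 pp5:1
Op 9: read(P2, v1) -> 21. No state change.

Answer: 6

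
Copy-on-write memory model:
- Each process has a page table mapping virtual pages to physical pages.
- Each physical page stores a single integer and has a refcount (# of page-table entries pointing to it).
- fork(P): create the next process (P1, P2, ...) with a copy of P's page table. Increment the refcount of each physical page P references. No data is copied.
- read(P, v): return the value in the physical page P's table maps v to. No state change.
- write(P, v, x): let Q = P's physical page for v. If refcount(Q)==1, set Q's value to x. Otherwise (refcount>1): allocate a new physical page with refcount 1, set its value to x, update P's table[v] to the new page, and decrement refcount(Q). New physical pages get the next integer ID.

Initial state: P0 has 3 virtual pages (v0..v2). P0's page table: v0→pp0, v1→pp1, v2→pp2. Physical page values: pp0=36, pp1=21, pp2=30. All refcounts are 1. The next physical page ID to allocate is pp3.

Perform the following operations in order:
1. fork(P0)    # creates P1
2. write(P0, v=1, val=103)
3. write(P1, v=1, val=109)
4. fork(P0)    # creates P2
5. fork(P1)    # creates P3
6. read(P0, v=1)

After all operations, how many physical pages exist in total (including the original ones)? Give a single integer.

Answer: 4

Derivation:
Op 1: fork(P0) -> P1. 3 ppages; refcounts: pp0:2 pp1:2 pp2:2
Op 2: write(P0, v1, 103). refcount(pp1)=2>1 -> COPY to pp3. 4 ppages; refcounts: pp0:2 pp1:1 pp2:2 pp3:1
Op 3: write(P1, v1, 109). refcount(pp1)=1 -> write in place. 4 ppages; refcounts: pp0:2 pp1:1 pp2:2 pp3:1
Op 4: fork(P0) -> P2. 4 ppages; refcounts: pp0:3 pp1:1 pp2:3 pp3:2
Op 5: fork(P1) -> P3. 4 ppages; refcounts: pp0:4 pp1:2 pp2:4 pp3:2
Op 6: read(P0, v1) -> 103. No state change.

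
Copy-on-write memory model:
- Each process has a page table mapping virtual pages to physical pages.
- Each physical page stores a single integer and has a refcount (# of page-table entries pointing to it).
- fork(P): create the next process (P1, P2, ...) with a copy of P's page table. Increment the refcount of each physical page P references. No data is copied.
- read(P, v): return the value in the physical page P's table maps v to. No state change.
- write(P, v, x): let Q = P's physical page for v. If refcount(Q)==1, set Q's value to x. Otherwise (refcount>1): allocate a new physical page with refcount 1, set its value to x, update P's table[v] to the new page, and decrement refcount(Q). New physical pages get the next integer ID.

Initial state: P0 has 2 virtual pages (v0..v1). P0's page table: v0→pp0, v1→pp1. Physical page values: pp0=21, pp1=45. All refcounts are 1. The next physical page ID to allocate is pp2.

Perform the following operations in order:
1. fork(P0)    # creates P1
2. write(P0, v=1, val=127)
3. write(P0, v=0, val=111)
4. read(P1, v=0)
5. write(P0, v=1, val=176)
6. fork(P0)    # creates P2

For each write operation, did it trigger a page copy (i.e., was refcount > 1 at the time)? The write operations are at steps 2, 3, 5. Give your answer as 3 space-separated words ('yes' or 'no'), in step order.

Op 1: fork(P0) -> P1. 2 ppages; refcounts: pp0:2 pp1:2
Op 2: write(P0, v1, 127). refcount(pp1)=2>1 -> COPY to pp2. 3 ppages; refcounts: pp0:2 pp1:1 pp2:1
Op 3: write(P0, v0, 111). refcount(pp0)=2>1 -> COPY to pp3. 4 ppages; refcounts: pp0:1 pp1:1 pp2:1 pp3:1
Op 4: read(P1, v0) -> 21. No state change.
Op 5: write(P0, v1, 176). refcount(pp2)=1 -> write in place. 4 ppages; refcounts: pp0:1 pp1:1 pp2:1 pp3:1
Op 6: fork(P0) -> P2. 4 ppages; refcounts: pp0:1 pp1:1 pp2:2 pp3:2

yes yes no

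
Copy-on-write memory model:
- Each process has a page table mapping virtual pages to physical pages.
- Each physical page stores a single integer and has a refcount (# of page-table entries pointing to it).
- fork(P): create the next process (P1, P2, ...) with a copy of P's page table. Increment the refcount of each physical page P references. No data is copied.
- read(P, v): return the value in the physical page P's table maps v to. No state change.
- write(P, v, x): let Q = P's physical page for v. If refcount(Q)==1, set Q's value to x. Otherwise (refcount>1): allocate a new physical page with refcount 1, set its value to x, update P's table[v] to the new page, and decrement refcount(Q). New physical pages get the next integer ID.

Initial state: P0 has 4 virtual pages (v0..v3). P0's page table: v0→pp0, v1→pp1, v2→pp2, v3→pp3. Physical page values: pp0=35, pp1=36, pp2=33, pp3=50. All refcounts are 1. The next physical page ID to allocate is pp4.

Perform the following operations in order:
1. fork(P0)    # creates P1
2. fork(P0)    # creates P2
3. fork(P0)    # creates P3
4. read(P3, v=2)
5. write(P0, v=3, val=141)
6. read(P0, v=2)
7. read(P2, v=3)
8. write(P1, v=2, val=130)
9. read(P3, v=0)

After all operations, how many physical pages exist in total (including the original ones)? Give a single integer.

Op 1: fork(P0) -> P1. 4 ppages; refcounts: pp0:2 pp1:2 pp2:2 pp3:2
Op 2: fork(P0) -> P2. 4 ppages; refcounts: pp0:3 pp1:3 pp2:3 pp3:3
Op 3: fork(P0) -> P3. 4 ppages; refcounts: pp0:4 pp1:4 pp2:4 pp3:4
Op 4: read(P3, v2) -> 33. No state change.
Op 5: write(P0, v3, 141). refcount(pp3)=4>1 -> COPY to pp4. 5 ppages; refcounts: pp0:4 pp1:4 pp2:4 pp3:3 pp4:1
Op 6: read(P0, v2) -> 33. No state change.
Op 7: read(P2, v3) -> 50. No state change.
Op 8: write(P1, v2, 130). refcount(pp2)=4>1 -> COPY to pp5. 6 ppages; refcounts: pp0:4 pp1:4 pp2:3 pp3:3 pp4:1 pp5:1
Op 9: read(P3, v0) -> 35. No state change.

Answer: 6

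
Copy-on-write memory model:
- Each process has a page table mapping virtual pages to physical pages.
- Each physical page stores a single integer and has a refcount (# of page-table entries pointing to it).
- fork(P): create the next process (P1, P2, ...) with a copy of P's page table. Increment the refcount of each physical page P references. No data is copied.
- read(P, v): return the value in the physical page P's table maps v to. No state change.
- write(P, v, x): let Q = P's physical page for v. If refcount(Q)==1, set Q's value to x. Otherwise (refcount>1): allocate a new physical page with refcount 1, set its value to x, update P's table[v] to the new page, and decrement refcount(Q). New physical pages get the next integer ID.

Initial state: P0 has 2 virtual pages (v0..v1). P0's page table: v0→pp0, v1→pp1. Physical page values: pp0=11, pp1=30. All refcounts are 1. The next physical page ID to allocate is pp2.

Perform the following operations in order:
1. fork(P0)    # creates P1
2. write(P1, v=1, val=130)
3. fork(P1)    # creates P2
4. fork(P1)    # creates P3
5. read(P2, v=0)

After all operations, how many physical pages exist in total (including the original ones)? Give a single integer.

Op 1: fork(P0) -> P1. 2 ppages; refcounts: pp0:2 pp1:2
Op 2: write(P1, v1, 130). refcount(pp1)=2>1 -> COPY to pp2. 3 ppages; refcounts: pp0:2 pp1:1 pp2:1
Op 3: fork(P1) -> P2. 3 ppages; refcounts: pp0:3 pp1:1 pp2:2
Op 4: fork(P1) -> P3. 3 ppages; refcounts: pp0:4 pp1:1 pp2:3
Op 5: read(P2, v0) -> 11. No state change.

Answer: 3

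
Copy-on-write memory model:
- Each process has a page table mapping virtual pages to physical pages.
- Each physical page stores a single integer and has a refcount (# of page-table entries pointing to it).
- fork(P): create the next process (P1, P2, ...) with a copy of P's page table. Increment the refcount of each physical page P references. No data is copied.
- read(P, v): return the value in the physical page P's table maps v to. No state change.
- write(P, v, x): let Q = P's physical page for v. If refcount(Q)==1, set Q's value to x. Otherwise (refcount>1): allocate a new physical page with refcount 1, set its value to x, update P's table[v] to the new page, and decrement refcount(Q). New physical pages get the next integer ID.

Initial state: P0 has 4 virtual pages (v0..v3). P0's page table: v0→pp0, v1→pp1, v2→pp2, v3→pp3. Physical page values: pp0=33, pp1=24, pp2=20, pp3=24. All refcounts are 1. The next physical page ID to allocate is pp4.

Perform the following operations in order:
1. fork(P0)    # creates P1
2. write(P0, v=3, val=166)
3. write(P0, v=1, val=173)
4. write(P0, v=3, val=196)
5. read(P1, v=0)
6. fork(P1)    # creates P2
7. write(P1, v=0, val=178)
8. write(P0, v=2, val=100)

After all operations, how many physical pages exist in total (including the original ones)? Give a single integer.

Answer: 8

Derivation:
Op 1: fork(P0) -> P1. 4 ppages; refcounts: pp0:2 pp1:2 pp2:2 pp3:2
Op 2: write(P0, v3, 166). refcount(pp3)=2>1 -> COPY to pp4. 5 ppages; refcounts: pp0:2 pp1:2 pp2:2 pp3:1 pp4:1
Op 3: write(P0, v1, 173). refcount(pp1)=2>1 -> COPY to pp5. 6 ppages; refcounts: pp0:2 pp1:1 pp2:2 pp3:1 pp4:1 pp5:1
Op 4: write(P0, v3, 196). refcount(pp4)=1 -> write in place. 6 ppages; refcounts: pp0:2 pp1:1 pp2:2 pp3:1 pp4:1 pp5:1
Op 5: read(P1, v0) -> 33. No state change.
Op 6: fork(P1) -> P2. 6 ppages; refcounts: pp0:3 pp1:2 pp2:3 pp3:2 pp4:1 pp5:1
Op 7: write(P1, v0, 178). refcount(pp0)=3>1 -> COPY to pp6. 7 ppages; refcounts: pp0:2 pp1:2 pp2:3 pp3:2 pp4:1 pp5:1 pp6:1
Op 8: write(P0, v2, 100). refcount(pp2)=3>1 -> COPY to pp7. 8 ppages; refcounts: pp0:2 pp1:2 pp2:2 pp3:2 pp4:1 pp5:1 pp6:1 pp7:1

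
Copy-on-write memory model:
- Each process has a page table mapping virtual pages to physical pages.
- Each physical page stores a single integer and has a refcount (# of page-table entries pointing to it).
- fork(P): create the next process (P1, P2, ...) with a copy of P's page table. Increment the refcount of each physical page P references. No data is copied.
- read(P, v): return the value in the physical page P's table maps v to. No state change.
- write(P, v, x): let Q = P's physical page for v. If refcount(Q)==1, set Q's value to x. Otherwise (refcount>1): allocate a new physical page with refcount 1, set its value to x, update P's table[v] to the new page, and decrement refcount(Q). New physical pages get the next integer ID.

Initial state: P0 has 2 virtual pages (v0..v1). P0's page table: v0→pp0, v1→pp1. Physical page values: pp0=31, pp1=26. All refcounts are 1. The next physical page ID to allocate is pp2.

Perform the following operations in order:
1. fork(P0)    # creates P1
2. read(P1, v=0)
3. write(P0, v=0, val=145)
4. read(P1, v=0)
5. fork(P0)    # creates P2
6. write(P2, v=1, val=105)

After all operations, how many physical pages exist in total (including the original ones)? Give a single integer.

Answer: 4

Derivation:
Op 1: fork(P0) -> P1. 2 ppages; refcounts: pp0:2 pp1:2
Op 2: read(P1, v0) -> 31. No state change.
Op 3: write(P0, v0, 145). refcount(pp0)=2>1 -> COPY to pp2. 3 ppages; refcounts: pp0:1 pp1:2 pp2:1
Op 4: read(P1, v0) -> 31. No state change.
Op 5: fork(P0) -> P2. 3 ppages; refcounts: pp0:1 pp1:3 pp2:2
Op 6: write(P2, v1, 105). refcount(pp1)=3>1 -> COPY to pp3. 4 ppages; refcounts: pp0:1 pp1:2 pp2:2 pp3:1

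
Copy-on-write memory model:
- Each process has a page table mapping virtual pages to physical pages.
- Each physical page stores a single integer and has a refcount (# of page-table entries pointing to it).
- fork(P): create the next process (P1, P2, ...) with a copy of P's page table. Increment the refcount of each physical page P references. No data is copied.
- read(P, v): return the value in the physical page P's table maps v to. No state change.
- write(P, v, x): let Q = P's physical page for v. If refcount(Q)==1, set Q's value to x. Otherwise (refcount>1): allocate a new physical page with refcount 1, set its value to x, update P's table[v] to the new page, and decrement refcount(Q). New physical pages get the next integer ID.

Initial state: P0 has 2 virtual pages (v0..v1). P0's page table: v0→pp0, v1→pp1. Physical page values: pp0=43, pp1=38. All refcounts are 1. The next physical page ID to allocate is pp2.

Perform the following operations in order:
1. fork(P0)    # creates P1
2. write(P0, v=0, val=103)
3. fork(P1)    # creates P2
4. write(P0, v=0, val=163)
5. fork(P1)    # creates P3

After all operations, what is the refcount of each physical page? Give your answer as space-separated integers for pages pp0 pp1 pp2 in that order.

Op 1: fork(P0) -> P1. 2 ppages; refcounts: pp0:2 pp1:2
Op 2: write(P0, v0, 103). refcount(pp0)=2>1 -> COPY to pp2. 3 ppages; refcounts: pp0:1 pp1:2 pp2:1
Op 3: fork(P1) -> P2. 3 ppages; refcounts: pp0:2 pp1:3 pp2:1
Op 4: write(P0, v0, 163). refcount(pp2)=1 -> write in place. 3 ppages; refcounts: pp0:2 pp1:3 pp2:1
Op 5: fork(P1) -> P3. 3 ppages; refcounts: pp0:3 pp1:4 pp2:1

Answer: 3 4 1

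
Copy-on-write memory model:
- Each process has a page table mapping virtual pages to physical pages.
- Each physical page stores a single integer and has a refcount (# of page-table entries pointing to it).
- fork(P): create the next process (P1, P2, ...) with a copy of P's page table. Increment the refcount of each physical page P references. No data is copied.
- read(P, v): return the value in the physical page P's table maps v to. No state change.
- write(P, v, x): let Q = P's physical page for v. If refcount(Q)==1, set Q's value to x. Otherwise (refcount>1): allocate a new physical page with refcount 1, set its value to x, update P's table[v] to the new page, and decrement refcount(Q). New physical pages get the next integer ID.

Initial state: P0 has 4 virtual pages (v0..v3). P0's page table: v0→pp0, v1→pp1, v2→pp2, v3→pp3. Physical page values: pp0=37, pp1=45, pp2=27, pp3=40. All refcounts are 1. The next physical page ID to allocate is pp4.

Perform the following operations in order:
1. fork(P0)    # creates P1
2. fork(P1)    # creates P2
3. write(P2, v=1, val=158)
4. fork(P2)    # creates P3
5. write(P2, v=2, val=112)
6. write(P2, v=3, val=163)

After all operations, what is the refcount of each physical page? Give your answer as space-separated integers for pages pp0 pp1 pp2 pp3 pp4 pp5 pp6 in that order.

Answer: 4 2 3 3 2 1 1

Derivation:
Op 1: fork(P0) -> P1. 4 ppages; refcounts: pp0:2 pp1:2 pp2:2 pp3:2
Op 2: fork(P1) -> P2. 4 ppages; refcounts: pp0:3 pp1:3 pp2:3 pp3:3
Op 3: write(P2, v1, 158). refcount(pp1)=3>1 -> COPY to pp4. 5 ppages; refcounts: pp0:3 pp1:2 pp2:3 pp3:3 pp4:1
Op 4: fork(P2) -> P3. 5 ppages; refcounts: pp0:4 pp1:2 pp2:4 pp3:4 pp4:2
Op 5: write(P2, v2, 112). refcount(pp2)=4>1 -> COPY to pp5. 6 ppages; refcounts: pp0:4 pp1:2 pp2:3 pp3:4 pp4:2 pp5:1
Op 6: write(P2, v3, 163). refcount(pp3)=4>1 -> COPY to pp6. 7 ppages; refcounts: pp0:4 pp1:2 pp2:3 pp3:3 pp4:2 pp5:1 pp6:1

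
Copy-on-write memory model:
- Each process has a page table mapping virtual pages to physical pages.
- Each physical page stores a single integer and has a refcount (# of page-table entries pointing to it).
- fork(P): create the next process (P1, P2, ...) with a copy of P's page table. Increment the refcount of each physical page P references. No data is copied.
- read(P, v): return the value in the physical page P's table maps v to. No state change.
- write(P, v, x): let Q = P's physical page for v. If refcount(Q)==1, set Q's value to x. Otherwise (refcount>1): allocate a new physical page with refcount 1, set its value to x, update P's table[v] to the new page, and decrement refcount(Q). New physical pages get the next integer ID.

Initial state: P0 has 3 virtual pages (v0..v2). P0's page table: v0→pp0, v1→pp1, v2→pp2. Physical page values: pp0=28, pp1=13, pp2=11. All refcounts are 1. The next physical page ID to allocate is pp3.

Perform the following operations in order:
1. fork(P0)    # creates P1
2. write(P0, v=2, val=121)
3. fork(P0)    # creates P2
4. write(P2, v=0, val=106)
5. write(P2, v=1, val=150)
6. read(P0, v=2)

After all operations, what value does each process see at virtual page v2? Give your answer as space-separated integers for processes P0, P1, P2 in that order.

Answer: 121 11 121

Derivation:
Op 1: fork(P0) -> P1. 3 ppages; refcounts: pp0:2 pp1:2 pp2:2
Op 2: write(P0, v2, 121). refcount(pp2)=2>1 -> COPY to pp3. 4 ppages; refcounts: pp0:2 pp1:2 pp2:1 pp3:1
Op 3: fork(P0) -> P2. 4 ppages; refcounts: pp0:3 pp1:3 pp2:1 pp3:2
Op 4: write(P2, v0, 106). refcount(pp0)=3>1 -> COPY to pp4. 5 ppages; refcounts: pp0:2 pp1:3 pp2:1 pp3:2 pp4:1
Op 5: write(P2, v1, 150). refcount(pp1)=3>1 -> COPY to pp5. 6 ppages; refcounts: pp0:2 pp1:2 pp2:1 pp3:2 pp4:1 pp5:1
Op 6: read(P0, v2) -> 121. No state change.
P0: v2 -> pp3 = 121
P1: v2 -> pp2 = 11
P2: v2 -> pp3 = 121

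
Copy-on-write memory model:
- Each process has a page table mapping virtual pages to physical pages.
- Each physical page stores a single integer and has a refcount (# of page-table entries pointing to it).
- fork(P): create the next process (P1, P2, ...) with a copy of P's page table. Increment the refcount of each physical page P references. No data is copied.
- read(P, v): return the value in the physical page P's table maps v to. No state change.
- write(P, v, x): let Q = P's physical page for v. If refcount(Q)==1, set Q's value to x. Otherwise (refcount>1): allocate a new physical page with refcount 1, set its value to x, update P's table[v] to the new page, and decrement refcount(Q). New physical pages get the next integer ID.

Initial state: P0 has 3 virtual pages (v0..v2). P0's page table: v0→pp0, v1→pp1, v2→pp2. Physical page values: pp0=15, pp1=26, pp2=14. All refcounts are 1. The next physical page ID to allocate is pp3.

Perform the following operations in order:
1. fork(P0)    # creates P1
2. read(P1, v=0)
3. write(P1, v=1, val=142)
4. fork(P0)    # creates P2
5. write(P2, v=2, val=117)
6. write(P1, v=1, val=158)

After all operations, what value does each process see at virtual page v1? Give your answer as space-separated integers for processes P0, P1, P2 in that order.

Op 1: fork(P0) -> P1. 3 ppages; refcounts: pp0:2 pp1:2 pp2:2
Op 2: read(P1, v0) -> 15. No state change.
Op 3: write(P1, v1, 142). refcount(pp1)=2>1 -> COPY to pp3. 4 ppages; refcounts: pp0:2 pp1:1 pp2:2 pp3:1
Op 4: fork(P0) -> P2. 4 ppages; refcounts: pp0:3 pp1:2 pp2:3 pp3:1
Op 5: write(P2, v2, 117). refcount(pp2)=3>1 -> COPY to pp4. 5 ppages; refcounts: pp0:3 pp1:2 pp2:2 pp3:1 pp4:1
Op 6: write(P1, v1, 158). refcount(pp3)=1 -> write in place. 5 ppages; refcounts: pp0:3 pp1:2 pp2:2 pp3:1 pp4:1
P0: v1 -> pp1 = 26
P1: v1 -> pp3 = 158
P2: v1 -> pp1 = 26

Answer: 26 158 26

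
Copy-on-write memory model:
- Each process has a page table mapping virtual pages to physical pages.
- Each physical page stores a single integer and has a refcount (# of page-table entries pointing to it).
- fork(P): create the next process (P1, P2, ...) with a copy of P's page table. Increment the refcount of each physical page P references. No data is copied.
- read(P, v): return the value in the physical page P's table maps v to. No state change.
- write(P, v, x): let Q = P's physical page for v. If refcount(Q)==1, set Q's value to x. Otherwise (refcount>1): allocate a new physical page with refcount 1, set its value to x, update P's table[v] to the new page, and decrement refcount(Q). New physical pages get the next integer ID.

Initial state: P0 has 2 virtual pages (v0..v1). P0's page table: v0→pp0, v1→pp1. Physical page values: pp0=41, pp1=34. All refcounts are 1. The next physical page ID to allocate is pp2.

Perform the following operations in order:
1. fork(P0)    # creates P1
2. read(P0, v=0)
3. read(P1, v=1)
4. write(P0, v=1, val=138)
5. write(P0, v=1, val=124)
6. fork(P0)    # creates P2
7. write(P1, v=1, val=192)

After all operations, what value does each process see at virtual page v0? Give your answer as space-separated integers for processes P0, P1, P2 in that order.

Answer: 41 41 41

Derivation:
Op 1: fork(P0) -> P1. 2 ppages; refcounts: pp0:2 pp1:2
Op 2: read(P0, v0) -> 41. No state change.
Op 3: read(P1, v1) -> 34. No state change.
Op 4: write(P0, v1, 138). refcount(pp1)=2>1 -> COPY to pp2. 3 ppages; refcounts: pp0:2 pp1:1 pp2:1
Op 5: write(P0, v1, 124). refcount(pp2)=1 -> write in place. 3 ppages; refcounts: pp0:2 pp1:1 pp2:1
Op 6: fork(P0) -> P2. 3 ppages; refcounts: pp0:3 pp1:1 pp2:2
Op 7: write(P1, v1, 192). refcount(pp1)=1 -> write in place. 3 ppages; refcounts: pp0:3 pp1:1 pp2:2
P0: v0 -> pp0 = 41
P1: v0 -> pp0 = 41
P2: v0 -> pp0 = 41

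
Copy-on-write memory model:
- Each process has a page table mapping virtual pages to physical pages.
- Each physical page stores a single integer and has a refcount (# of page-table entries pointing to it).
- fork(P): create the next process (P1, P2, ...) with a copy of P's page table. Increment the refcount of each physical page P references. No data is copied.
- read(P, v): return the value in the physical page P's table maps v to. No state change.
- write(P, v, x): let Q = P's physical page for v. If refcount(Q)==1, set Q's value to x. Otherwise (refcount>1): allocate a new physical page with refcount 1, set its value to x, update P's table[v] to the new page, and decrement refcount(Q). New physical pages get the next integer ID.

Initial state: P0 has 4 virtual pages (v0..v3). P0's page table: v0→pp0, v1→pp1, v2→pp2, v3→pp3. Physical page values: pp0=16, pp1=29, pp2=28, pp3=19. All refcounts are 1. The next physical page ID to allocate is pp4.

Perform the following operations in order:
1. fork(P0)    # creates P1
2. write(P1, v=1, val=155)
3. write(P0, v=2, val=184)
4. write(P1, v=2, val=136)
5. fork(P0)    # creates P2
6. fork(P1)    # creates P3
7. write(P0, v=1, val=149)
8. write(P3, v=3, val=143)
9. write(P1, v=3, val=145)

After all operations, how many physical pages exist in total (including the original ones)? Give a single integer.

Op 1: fork(P0) -> P1. 4 ppages; refcounts: pp0:2 pp1:2 pp2:2 pp3:2
Op 2: write(P1, v1, 155). refcount(pp1)=2>1 -> COPY to pp4. 5 ppages; refcounts: pp0:2 pp1:1 pp2:2 pp3:2 pp4:1
Op 3: write(P0, v2, 184). refcount(pp2)=2>1 -> COPY to pp5. 6 ppages; refcounts: pp0:2 pp1:1 pp2:1 pp3:2 pp4:1 pp5:1
Op 4: write(P1, v2, 136). refcount(pp2)=1 -> write in place. 6 ppages; refcounts: pp0:2 pp1:1 pp2:1 pp3:2 pp4:1 pp5:1
Op 5: fork(P0) -> P2. 6 ppages; refcounts: pp0:3 pp1:2 pp2:1 pp3:3 pp4:1 pp5:2
Op 6: fork(P1) -> P3. 6 ppages; refcounts: pp0:4 pp1:2 pp2:2 pp3:4 pp4:2 pp5:2
Op 7: write(P0, v1, 149). refcount(pp1)=2>1 -> COPY to pp6. 7 ppages; refcounts: pp0:4 pp1:1 pp2:2 pp3:4 pp4:2 pp5:2 pp6:1
Op 8: write(P3, v3, 143). refcount(pp3)=4>1 -> COPY to pp7. 8 ppages; refcounts: pp0:4 pp1:1 pp2:2 pp3:3 pp4:2 pp5:2 pp6:1 pp7:1
Op 9: write(P1, v3, 145). refcount(pp3)=3>1 -> COPY to pp8. 9 ppages; refcounts: pp0:4 pp1:1 pp2:2 pp3:2 pp4:2 pp5:2 pp6:1 pp7:1 pp8:1

Answer: 9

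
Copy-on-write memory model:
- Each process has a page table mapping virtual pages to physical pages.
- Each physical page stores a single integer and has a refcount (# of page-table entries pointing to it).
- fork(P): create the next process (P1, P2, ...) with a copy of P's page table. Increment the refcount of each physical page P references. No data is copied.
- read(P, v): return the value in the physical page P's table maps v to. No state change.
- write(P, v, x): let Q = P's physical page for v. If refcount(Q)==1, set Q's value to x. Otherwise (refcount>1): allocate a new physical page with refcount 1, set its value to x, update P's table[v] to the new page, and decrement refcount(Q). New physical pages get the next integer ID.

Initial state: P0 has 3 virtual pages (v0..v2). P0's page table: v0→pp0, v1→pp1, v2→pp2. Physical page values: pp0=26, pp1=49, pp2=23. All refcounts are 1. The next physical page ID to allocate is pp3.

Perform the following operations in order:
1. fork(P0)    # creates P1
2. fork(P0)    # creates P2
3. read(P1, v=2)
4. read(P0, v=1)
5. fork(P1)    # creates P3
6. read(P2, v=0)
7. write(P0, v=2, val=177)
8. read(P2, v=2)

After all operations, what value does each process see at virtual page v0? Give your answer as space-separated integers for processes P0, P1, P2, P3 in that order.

Op 1: fork(P0) -> P1. 3 ppages; refcounts: pp0:2 pp1:2 pp2:2
Op 2: fork(P0) -> P2. 3 ppages; refcounts: pp0:3 pp1:3 pp2:3
Op 3: read(P1, v2) -> 23. No state change.
Op 4: read(P0, v1) -> 49. No state change.
Op 5: fork(P1) -> P3. 3 ppages; refcounts: pp0:4 pp1:4 pp2:4
Op 6: read(P2, v0) -> 26. No state change.
Op 7: write(P0, v2, 177). refcount(pp2)=4>1 -> COPY to pp3. 4 ppages; refcounts: pp0:4 pp1:4 pp2:3 pp3:1
Op 8: read(P2, v2) -> 23. No state change.
P0: v0 -> pp0 = 26
P1: v0 -> pp0 = 26
P2: v0 -> pp0 = 26
P3: v0 -> pp0 = 26

Answer: 26 26 26 26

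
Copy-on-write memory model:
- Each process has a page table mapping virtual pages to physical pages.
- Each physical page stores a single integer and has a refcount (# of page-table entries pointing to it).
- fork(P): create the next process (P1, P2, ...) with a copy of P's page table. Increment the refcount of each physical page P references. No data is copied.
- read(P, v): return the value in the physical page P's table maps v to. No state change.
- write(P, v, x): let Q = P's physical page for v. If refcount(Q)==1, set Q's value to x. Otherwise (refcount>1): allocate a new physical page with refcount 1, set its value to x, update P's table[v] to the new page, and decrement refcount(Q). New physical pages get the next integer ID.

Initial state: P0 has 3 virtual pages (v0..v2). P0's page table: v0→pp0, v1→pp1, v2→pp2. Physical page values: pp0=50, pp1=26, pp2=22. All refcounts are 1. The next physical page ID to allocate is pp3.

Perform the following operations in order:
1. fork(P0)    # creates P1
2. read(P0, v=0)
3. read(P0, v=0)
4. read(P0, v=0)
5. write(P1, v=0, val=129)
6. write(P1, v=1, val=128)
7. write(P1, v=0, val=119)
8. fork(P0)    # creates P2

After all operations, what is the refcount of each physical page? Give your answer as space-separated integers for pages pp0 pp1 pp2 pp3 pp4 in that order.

Op 1: fork(P0) -> P1. 3 ppages; refcounts: pp0:2 pp1:2 pp2:2
Op 2: read(P0, v0) -> 50. No state change.
Op 3: read(P0, v0) -> 50. No state change.
Op 4: read(P0, v0) -> 50. No state change.
Op 5: write(P1, v0, 129). refcount(pp0)=2>1 -> COPY to pp3. 4 ppages; refcounts: pp0:1 pp1:2 pp2:2 pp3:1
Op 6: write(P1, v1, 128). refcount(pp1)=2>1 -> COPY to pp4. 5 ppages; refcounts: pp0:1 pp1:1 pp2:2 pp3:1 pp4:1
Op 7: write(P1, v0, 119). refcount(pp3)=1 -> write in place. 5 ppages; refcounts: pp0:1 pp1:1 pp2:2 pp3:1 pp4:1
Op 8: fork(P0) -> P2. 5 ppages; refcounts: pp0:2 pp1:2 pp2:3 pp3:1 pp4:1

Answer: 2 2 3 1 1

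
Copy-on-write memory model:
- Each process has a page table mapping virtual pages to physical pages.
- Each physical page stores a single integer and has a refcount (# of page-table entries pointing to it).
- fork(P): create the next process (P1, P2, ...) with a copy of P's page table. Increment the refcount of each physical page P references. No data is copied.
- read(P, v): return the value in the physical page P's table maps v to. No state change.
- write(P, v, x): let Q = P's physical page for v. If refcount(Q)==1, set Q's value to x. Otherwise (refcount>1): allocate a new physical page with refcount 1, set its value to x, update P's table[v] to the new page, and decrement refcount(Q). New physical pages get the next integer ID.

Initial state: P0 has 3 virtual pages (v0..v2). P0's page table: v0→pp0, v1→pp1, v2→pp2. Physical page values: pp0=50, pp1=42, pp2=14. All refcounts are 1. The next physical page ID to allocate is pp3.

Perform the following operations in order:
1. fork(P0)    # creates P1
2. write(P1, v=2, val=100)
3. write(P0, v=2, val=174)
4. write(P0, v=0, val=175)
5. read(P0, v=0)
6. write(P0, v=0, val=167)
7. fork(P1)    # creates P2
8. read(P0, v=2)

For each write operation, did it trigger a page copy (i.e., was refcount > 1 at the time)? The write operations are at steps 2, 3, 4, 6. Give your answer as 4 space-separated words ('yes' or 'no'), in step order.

Op 1: fork(P0) -> P1. 3 ppages; refcounts: pp0:2 pp1:2 pp2:2
Op 2: write(P1, v2, 100). refcount(pp2)=2>1 -> COPY to pp3. 4 ppages; refcounts: pp0:2 pp1:2 pp2:1 pp3:1
Op 3: write(P0, v2, 174). refcount(pp2)=1 -> write in place. 4 ppages; refcounts: pp0:2 pp1:2 pp2:1 pp3:1
Op 4: write(P0, v0, 175). refcount(pp0)=2>1 -> COPY to pp4. 5 ppages; refcounts: pp0:1 pp1:2 pp2:1 pp3:1 pp4:1
Op 5: read(P0, v0) -> 175. No state change.
Op 6: write(P0, v0, 167). refcount(pp4)=1 -> write in place. 5 ppages; refcounts: pp0:1 pp1:2 pp2:1 pp3:1 pp4:1
Op 7: fork(P1) -> P2. 5 ppages; refcounts: pp0:2 pp1:3 pp2:1 pp3:2 pp4:1
Op 8: read(P0, v2) -> 174. No state change.

yes no yes no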